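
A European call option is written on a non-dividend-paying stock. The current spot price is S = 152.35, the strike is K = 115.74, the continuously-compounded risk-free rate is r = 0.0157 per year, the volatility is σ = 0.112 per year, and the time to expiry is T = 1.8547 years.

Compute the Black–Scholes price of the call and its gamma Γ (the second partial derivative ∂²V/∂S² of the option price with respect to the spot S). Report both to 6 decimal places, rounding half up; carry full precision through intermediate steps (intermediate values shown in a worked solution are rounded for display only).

price = 40.104030
Γ = 0.002019

σ√T = 0.112·√1.8547 = 0.152530
d₁ = (ln(S/K) + (r+σ²/2)T) / (σ√T) = (ln(152.35/115.74) + (0.0157+0.112²/2)·1.8547) / 0.152530 = (0.274834 + 0.040751) / 0.152530 = 2.069009
d₂ = d₁ − σ√T = 2.069009 − 0.152530 = 1.916479
e^{−rT} = e^{−0.0157·1.8547} = 0.971301
N(d₁) = 0.980727,  N(d₂) = 0.972348
Call price V = S·N(d₁) − K·e^{−rT}·N(d₂) = 149.413818 − 109.309787 = 40.104030
φ(d₁) = (1/√(2π))·e^{−d₁²/2} = 0.046919
Γ = φ(d₁) / (S·σ·√T) = 0.002019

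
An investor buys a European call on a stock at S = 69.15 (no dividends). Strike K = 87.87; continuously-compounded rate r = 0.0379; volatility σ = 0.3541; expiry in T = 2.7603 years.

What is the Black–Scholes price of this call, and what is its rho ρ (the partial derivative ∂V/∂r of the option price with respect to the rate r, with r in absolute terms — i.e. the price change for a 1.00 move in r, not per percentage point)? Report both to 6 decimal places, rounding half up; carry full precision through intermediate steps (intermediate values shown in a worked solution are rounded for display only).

price = 12.594202
ρ = 65.600051

σ√T = 0.3541·√2.7603 = 0.588307
d₁ = (ln(S/K) + (r+σ²/2)T) / (σ√T) = (ln(69.15/87.87) + (0.0379+0.3541²/2)·2.7603) / 0.588307 = (-0.239580 + 0.277668) / 0.588307 = 0.064741
d₂ = d₁ − σ√T = 0.064741 − 0.588307 = -0.523566
e^{−rT} = e^{−0.0379·2.7603} = 0.900671
N(d₁) = 0.525810,  N(d₂) = 0.300290
Call price V = S·N(d₁) − K·e^{−rT}·N(d₂) = 36.359754 − 23.765551 = 12.594202
ρ = K·T·e^{−rT}·N(d₂) = 65.600051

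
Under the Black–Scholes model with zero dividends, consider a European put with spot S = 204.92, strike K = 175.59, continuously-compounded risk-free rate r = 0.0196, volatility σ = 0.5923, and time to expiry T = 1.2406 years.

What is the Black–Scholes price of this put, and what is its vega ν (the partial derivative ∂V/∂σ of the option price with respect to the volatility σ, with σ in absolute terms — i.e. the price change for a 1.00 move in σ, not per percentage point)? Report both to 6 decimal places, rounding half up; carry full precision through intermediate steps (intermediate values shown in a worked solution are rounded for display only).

σ√T = 0.5923·√1.2406 = 0.659717
d₁ = (ln(S/K) + (r+σ²/2)T) / (σ√T) = (ln(204.92/175.59) + (0.0196+0.5923²/2)·1.2406) / 0.659717 = (0.154468 + 0.241929) / 0.659717 = 0.600859
d₂ = d₁ − σ√T = 0.600859 − 0.659717 = -0.058858
e^{−rT} = e^{−0.0196·1.2406} = 0.975977
N(−d₁) = 0.273967,  N(−d₂) = 0.523467
Put price V = K·e^{−rT}·N(−d₂) − S·N(−d₁) = 89.707585 − 56.141303 = 33.566282
φ(d₁) = (1/√(2π))·e^{−d₁²/2} = 0.333053
ν = S·φ(d₁)·√T = 76.017447

price = 33.566282
ν = 76.017447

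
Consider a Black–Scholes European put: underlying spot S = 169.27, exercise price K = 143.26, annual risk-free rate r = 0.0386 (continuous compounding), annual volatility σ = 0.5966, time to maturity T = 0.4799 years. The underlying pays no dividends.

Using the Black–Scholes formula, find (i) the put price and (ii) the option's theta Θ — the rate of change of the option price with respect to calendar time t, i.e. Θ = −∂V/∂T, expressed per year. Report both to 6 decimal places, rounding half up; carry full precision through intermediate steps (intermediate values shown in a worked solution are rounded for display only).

σ√T = 0.5966·√0.4799 = 0.413294
d₁ = (ln(S/K) + (r+σ²/2)T) / (σ√T) = (ln(169.27/143.26) + (0.0386+0.5966²/2)·0.4799) / 0.413294 = (0.166834 + 0.103930) / 0.413294 = 0.655137
d₂ = d₁ − σ√T = 0.655137 − 0.413294 = 0.241843
e^{−rT} = e^{−0.0386·0.4799} = 0.981646
N(−d₁) = 0.256190,  N(−d₂) = 0.404451
Put price V = K·e^{−rT}·N(−d₂) − S·N(−d₁) = 56.878182 − 43.365252 = 13.512930
φ(d₁) = (1/√(2π))·e^{−d₁²/2} = 0.321892
Θ = −S·φ(d₁)·σ/(2√T) + r·K·e^{−rT}·N(−d₂) = −23.462129 + 2.195498 = -21.266631

price = 13.512930
Θ = -21.266631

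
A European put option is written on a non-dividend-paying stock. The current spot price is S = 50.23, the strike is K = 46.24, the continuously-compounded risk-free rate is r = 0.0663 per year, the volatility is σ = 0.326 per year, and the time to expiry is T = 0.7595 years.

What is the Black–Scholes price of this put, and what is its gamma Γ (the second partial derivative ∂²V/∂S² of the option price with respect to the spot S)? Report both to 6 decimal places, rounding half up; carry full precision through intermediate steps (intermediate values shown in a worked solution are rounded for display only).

σ√T = 0.326·√0.7595 = 0.284107
d₁ = (ln(S/K) + (r+σ²/2)T) / (σ√T) = (ln(50.23/46.24) + (0.0663+0.326²/2)·0.7595) / 0.284107 = (0.082767 + 0.090713) / 0.284107 = 0.610617
d₂ = d₁ − σ√T = 0.610617 − 0.284107 = 0.326510
e^{−rT} = e^{−0.0663·0.7595} = 0.950892
N(−d₁) = 0.270727,  N(−d₂) = 0.372019
Put price V = K·e^{−rT}·N(−d₂) − S·N(−d₁) = 16.357400 − 13.598596 = 2.758804
φ(d₁) = (1/√(2π))·e^{−d₁²/2} = 0.331090
Γ = φ(d₁) / (S·σ·√T) = 0.023201

price = 2.758804
Γ = 0.023201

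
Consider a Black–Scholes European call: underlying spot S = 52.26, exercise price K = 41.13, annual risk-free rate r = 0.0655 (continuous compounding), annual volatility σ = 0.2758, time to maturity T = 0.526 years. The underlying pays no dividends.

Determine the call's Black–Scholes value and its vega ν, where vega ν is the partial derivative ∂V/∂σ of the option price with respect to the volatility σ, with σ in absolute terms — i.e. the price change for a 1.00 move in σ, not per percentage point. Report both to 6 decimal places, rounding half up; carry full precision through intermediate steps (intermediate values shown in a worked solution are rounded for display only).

σ√T = 0.2758·√0.526 = 0.200026
d₁ = (ln(S/K) + (r+σ²/2)T) / (σ√T) = (ln(52.26/41.13) + (0.0655+0.2758²/2)·0.526) / 0.200026 = (0.239493 + 0.054458) / 0.200026 = 1.469565
d₂ = d₁ − σ√T = 1.469565 − 0.200026 = 1.269539
e^{−rT} = e^{−0.0655·0.526} = 0.966134
N(d₁) = 0.929160,  N(d₂) = 0.897876
Call price V = S·N(d₁) − K·e^{−rT}·N(d₂) = 48.557914 − 35.678954 = 12.878960
φ(d₁) = (1/√(2π))·e^{−d₁²/2} = 0.135505
ν = S·φ(d₁)·√T = 5.135897

price = 12.878960
ν = 5.135897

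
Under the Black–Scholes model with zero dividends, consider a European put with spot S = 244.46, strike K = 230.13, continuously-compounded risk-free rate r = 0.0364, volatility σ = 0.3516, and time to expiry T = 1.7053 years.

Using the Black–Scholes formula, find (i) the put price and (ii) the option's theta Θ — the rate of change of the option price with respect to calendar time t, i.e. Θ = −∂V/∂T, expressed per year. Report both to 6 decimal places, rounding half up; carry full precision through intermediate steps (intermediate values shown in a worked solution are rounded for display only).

σ√T = 0.3516·√1.7053 = 0.459144
d₁ = (ln(S/K) + (r+σ²/2)T) / (σ√T) = (ln(244.46/230.13) + (0.0364+0.3516²/2)·1.7053) / 0.459144 = (0.060407 + 0.167480) / 0.459144 = 0.496330
d₂ = d₁ − σ√T = 0.496330 − 0.459144 = 0.037185
e^{−rT} = e^{−0.0364·1.7053} = 0.939814
N(−d₁) = 0.309831,  N(−d₂) = 0.485169
Put price V = K·e^{−rT}·N(−d₂) − S·N(−d₁) = 104.932008 − 75.741256 = 29.190751
φ(d₁) = (1/√(2π))·e^{−d₁²/2} = 0.352710
Θ = −S·φ(d₁)·σ/(2√T) + r·K·e^{−rT}·N(−d₂) = −11.607631 + 3.819525 = -7.788106

price = 29.190751
Θ = -7.788106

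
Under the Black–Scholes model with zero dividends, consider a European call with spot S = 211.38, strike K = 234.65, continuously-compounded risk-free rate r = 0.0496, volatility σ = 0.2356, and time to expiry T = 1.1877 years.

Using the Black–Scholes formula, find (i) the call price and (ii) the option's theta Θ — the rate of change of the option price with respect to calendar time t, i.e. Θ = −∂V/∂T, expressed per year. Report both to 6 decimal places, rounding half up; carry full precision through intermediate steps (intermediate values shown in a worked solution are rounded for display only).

σ√T = 0.2356·√1.1877 = 0.256761
d₁ = (ln(S/K) + (r+σ²/2)T) / (σ√T) = (ln(211.38/234.65) + (0.0496+0.2356²/2)·1.1877) / 0.256761 = (-0.104438 + 0.091873) / 0.256761 = -0.048935
d₂ = d₁ − σ√T = -0.048935 − 0.256761 = -0.305696
e^{−rT} = e^{−0.0496·1.1877} = 0.942792
N(d₁) = 0.480486,  N(d₂) = 0.379918
Call price V = S·N(d₁) − K·e^{−rT}·N(d₂) = 101.565026 − 84.047790 = 17.517236
φ(d₁) = (1/√(2π))·e^{−d₁²/2} = 0.398465
Θ = −S·φ(d₁)·σ/(2√T) − r·K·e^{−rT}·N(d₂) = −9.104286 − 4.168770 = -13.273056

price = 17.517236
Θ = -13.273056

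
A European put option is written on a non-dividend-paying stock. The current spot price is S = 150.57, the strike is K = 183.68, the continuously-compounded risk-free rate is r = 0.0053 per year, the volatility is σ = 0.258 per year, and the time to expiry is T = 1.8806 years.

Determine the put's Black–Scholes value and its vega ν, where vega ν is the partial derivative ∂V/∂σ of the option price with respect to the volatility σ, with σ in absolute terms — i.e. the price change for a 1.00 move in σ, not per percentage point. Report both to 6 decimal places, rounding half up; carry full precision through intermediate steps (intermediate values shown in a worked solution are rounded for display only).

price = 42.184043
ν = 77.297467

σ√T = 0.258·√1.8806 = 0.353808
d₁ = (ln(S/K) + (r+σ²/2)T) / (σ√T) = (ln(150.57/183.68) + (0.0053+0.258²/2)·1.8806) / 0.353808 = (-0.198767 + 0.072557) / 0.353808 = -0.356718
d₂ = d₁ − σ√T = -0.356718 − 0.353808 = -0.710526
e^{−rT} = e^{−0.0053·1.8806} = 0.990082
N(−d₁) = 0.639348,  N(−d₂) = 0.761311
Put price V = K·e^{−rT}·N(−d₂) − S·N(−d₁) = 138.450744 − 96.266701 = 42.184043
φ(d₁) = (1/√(2π))·e^{−d₁²/2} = 0.374351
ν = S·φ(d₁)·√T = 77.297467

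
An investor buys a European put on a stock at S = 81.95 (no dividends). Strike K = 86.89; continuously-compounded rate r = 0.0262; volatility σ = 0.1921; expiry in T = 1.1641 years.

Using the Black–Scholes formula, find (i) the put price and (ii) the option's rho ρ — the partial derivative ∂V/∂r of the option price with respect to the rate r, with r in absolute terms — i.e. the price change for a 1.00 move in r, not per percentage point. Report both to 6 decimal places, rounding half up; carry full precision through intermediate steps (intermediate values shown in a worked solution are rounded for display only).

σ√T = 0.1921·√1.1641 = 0.207263
d₁ = (ln(S/K) + (r+σ²/2)T) / (σ√T) = (ln(81.95/86.89) + (0.0262+0.1921²/2)·1.1641) / 0.207263 = (-0.058534 + 0.051978) / 0.207263 = -0.031627
d₂ = d₁ − σ√T = -0.031627 − 0.207263 = -0.238891
e^{−rT} = e^{−0.0262·1.1641} = 0.969961
N(−d₁) = 0.512615,  N(−d₂) = 0.594405
Put price V = K·e^{−rT}·N(−d₂) − S·N(−d₁) = 50.096384 − 42.008829 = 8.087555
ρ = −K·T·e^{−rT}·N(−d₂) = -58.317201

price = 8.087555
ρ = -58.317201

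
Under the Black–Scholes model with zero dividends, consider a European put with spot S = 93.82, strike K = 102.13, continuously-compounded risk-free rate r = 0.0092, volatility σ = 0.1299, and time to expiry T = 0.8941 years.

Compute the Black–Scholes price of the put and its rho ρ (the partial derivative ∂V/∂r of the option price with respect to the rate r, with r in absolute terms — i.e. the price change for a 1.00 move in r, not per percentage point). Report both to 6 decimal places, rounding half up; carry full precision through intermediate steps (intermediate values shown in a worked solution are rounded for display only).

σ√T = 0.1299·√0.8941 = 0.122829
d₁ = (ln(S/K) + (r+σ²/2)T) / (σ√T) = (ln(93.82/102.13) + (0.0092+0.1299²/2)·0.8941) / 0.122829 = (-0.084868 + 0.015769) / 0.122829 = -0.562563
d₂ = d₁ − σ√T = -0.562563 − 0.122829 = -0.685392
e^{−rT} = e^{−0.0092·0.8941} = 0.991808
N(−d₁) = 0.713134,  N(−d₂) = 0.753452
Put price V = K·e^{−rT}·N(−d₂) − S·N(−d₁) = 76.319650 − 66.906198 = 9.413452
ρ = −K·T·e^{−rT}·N(−d₂) = -68.237399

price = 9.413452
ρ = -68.237399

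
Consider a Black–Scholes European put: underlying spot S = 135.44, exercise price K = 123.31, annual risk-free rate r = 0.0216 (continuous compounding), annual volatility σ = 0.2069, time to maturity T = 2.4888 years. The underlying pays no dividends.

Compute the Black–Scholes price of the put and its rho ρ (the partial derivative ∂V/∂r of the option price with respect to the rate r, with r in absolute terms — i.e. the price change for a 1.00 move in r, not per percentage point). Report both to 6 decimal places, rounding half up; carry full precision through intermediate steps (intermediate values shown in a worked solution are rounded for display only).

σ√T = 0.2069·√2.4888 = 0.326404
d₁ = (ln(S/K) + (r+σ²/2)T) / (σ√T) = (ln(135.44/123.31) + (0.0216+0.2069²/2)·2.4888) / 0.326404 = (0.093827 + 0.107028) / 0.326404 = 0.615357
d₂ = d₁ − σ√T = 0.615357 − 0.326404 = 0.288953
e^{−rT} = e^{−0.0216·2.4888} = 0.947661
N(−d₁) = 0.269159,  N(−d₂) = 0.386309
Put price V = K·e^{−rT}·N(−d₂) − S·N(−d₁) = 45.142519 − 36.454947 = 8.687571
ρ = −K·T·e^{−rT}·N(−d₂) = -112.350701

price = 8.687571
ρ = -112.350701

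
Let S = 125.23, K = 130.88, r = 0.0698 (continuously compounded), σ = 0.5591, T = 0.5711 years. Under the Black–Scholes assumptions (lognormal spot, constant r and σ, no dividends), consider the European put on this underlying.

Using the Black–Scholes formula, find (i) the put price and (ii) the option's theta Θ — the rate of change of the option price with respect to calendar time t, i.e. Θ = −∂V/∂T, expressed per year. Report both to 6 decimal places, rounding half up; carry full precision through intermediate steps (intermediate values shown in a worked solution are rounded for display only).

σ√T = 0.5591·√0.5711 = 0.422518
d₁ = (ln(S/K) + (r+σ²/2)T) / (σ√T) = (ln(125.23/130.88) + (0.0698+0.5591²/2)·0.5711) / 0.422518 = (-0.044129 + 0.129124) / 0.422518 = 0.201162
d₂ = d₁ − σ√T = 0.201162 − 0.422518 = -0.221356
e^{−rT} = e^{−0.0698·0.5711} = 0.960921
N(−d₁) = 0.420286,  N(−d₂) = 0.587592
Put price V = K·e^{−rT}·N(−d₂) − S·N(−d₁) = 73.898772 − 52.632387 = 21.266385
φ(d₁) = (1/√(2π))·e^{−d₁²/2} = 0.390952
Θ = −S·φ(d₁)·σ/(2√T) + r·K·e^{−rT}·N(−d₂) = −18.110678 + 5.158134 = -12.952544

price = 21.266385
Θ = -12.952544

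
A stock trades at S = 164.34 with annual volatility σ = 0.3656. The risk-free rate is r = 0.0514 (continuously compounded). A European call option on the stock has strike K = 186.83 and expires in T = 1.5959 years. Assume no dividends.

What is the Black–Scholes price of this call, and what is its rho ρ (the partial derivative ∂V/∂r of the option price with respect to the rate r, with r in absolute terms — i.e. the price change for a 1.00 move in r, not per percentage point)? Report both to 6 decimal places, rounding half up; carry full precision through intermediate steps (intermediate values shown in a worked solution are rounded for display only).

σ√T = 0.3656·√1.5959 = 0.461859
d₁ = (ln(S/K) + (r+σ²/2)T) / (σ√T) = (ln(164.34/186.83) + (0.0514+0.3656²/2)·1.5959) / 0.461859 = (-0.128262 + 0.188686) / 0.461859 = 0.130829
d₂ = d₁ − σ√T = 0.130829 − 0.461859 = -0.331030
e^{−rT} = e^{−0.0514·1.5959} = 0.921245
N(d₁) = 0.552045,  N(d₂) = 0.370311
Call price V = S·N(d₁) − K·e^{−rT}·N(d₂) = 90.722997 − 63.736504 = 26.986492
ρ = K·T·e^{−rT}·N(d₂) = 101.717087

price = 26.986492
ρ = 101.717087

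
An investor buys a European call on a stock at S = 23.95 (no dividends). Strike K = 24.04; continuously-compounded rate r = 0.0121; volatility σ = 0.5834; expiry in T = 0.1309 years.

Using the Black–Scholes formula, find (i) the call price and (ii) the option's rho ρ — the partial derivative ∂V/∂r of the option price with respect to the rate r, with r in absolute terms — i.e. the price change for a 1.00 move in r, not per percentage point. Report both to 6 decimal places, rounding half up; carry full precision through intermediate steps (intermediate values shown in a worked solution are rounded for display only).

σ√T = 0.5834·√0.1309 = 0.211075
d₁ = (ln(S/K) + (r+σ²/2)T) / (σ√T) = (ln(23.95/24.04) + (0.0121+0.5834²/2)·0.1309) / 0.211075 = (-0.003751 + 0.023860) / 0.211075 = 0.095271
d₂ = d₁ − σ√T = 0.095271 − 0.211075 = -0.115803
e^{−rT} = e^{−0.0121·0.1309} = 0.998417
N(d₁) = 0.537950,  N(d₂) = 0.453904
Call price V = S·N(d₁) − K·e^{−rT}·N(d₂) = 12.883911 − 10.894587 = 1.989324
ρ = K·T·e^{−rT}·N(d₂) = 1.426101

price = 1.989324
ρ = 1.426101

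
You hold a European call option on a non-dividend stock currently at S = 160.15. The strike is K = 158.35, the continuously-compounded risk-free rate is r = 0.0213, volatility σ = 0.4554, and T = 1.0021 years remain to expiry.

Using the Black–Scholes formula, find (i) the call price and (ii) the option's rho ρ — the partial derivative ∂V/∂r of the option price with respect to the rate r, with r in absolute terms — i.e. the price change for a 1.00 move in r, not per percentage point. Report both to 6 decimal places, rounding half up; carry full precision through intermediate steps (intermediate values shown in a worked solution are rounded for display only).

σ√T = 0.4554·√1.0021 = 0.455878
d₁ = (ln(S/K) + (r+σ²/2)T) / (σ√T) = (ln(160.15/158.35) + (0.0213+0.4554²/2)·1.0021) / 0.455878 = (0.011303 + 0.125257) / 0.455878 = 0.299554
d₂ = d₁ − σ√T = 0.299554 − 0.455878 = -0.156324
e^{−rT} = e^{−0.0213·1.0021} = 0.978881
N(d₁) = 0.617741,  N(d₂) = 0.437889
Call price V = S·N(d₁) − K·e^{−rT}·N(d₂) = 98.931287 − 67.875362 = 31.055925
ρ = K·T·e^{−rT}·N(d₂) = 68.017900

price = 31.055925
ρ = 68.017900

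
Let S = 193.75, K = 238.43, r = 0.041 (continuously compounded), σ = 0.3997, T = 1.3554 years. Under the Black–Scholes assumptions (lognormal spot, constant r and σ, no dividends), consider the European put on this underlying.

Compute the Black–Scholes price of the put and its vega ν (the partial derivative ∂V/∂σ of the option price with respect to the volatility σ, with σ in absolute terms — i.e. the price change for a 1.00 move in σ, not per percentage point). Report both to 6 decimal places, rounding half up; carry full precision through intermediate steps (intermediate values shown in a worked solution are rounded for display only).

σ√T = 0.3997·√1.3554 = 0.465337
d₁ = (ln(S/K) + (r+σ²/2)T) / (σ√T) = (ln(193.75/238.43) + (0.041+0.3997²/2)·1.3554) / 0.465337 = (-0.207507 + 0.163841) / 0.465337 = -0.093838
d₂ = d₁ − σ√T = -0.093838 − 0.465337 = -0.559175
e^{−rT} = e^{−0.041·1.3554} = 0.945944
N(−d₁) = 0.537381,  N(−d₂) = 0.711979
Put price V = K·e^{−rT}·N(−d₂) − S·N(−d₁) = 160.580827 − 104.117577 = 56.463250
φ(d₁) = (1/√(2π))·e^{−d₁²/2} = 0.397190
ν = S·φ(d₁)·√T = 89.592863

price = 56.463250
ν = 89.592863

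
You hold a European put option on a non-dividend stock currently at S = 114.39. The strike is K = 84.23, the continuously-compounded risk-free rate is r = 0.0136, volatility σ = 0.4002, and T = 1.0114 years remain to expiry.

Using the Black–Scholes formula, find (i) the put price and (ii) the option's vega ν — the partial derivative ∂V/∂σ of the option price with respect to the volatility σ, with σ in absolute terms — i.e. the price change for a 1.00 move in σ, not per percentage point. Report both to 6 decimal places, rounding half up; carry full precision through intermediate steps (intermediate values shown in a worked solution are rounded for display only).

price = 4.704850
ν = 27.951454

σ√T = 0.4002·√1.0114 = 0.402475
d₁ = (ln(S/K) + (r+σ²/2)T) / (σ√T) = (ln(114.39/84.23) + (0.0136+0.4002²/2)·1.0114) / 0.402475 = (0.306063 + 0.094748) / 0.402475 = 0.995865
d₂ = d₁ − σ√T = 0.995865 − 0.402475 = 0.593390
e^{−rT} = e^{−0.0136·1.0114} = 0.986339
N(−d₁) = 0.159658,  N(−d₂) = 0.276460
Put price V = K·e^{−rT}·N(−d₂) − S·N(−d₁) = 22.968111 − 18.263261 = 4.704850
φ(d₁) = (1/√(2π))·e^{−d₁²/2} = 0.242971
ν = S·φ(d₁)·√T = 27.951454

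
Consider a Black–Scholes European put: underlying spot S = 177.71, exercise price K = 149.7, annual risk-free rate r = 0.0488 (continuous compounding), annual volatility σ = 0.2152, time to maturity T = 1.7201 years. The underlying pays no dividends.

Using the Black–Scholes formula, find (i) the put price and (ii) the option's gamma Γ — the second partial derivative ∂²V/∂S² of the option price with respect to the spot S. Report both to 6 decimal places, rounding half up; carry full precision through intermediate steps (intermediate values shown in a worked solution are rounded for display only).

price = 4.365104
Γ = 0.004601

σ√T = 0.2152·√1.7201 = 0.282240
d₁ = (ln(S/K) + (r+σ²/2)T) / (σ√T) = (ln(177.71/149.7) + (0.0488+0.2152²/2)·1.7201) / 0.282240 = (0.171520 + 0.123771) / 0.282240 = 1.046237
d₂ = d₁ − σ√T = 1.046237 − 0.282240 = 0.763997
e^{−rT} = e^{−0.0488·1.7201} = 0.919486
N(−d₁) = 0.147726,  N(−d₂) = 0.222435
Put price V = K·e^{−rT}·N(−d₂) − S·N(−d₁) = 30.617443 − 26.252339 = 4.365104
φ(d₁) = (1/√(2π))·e^{−d₁²/2} = 0.230791
Γ = φ(d₁) / (S·σ·√T) = 0.004601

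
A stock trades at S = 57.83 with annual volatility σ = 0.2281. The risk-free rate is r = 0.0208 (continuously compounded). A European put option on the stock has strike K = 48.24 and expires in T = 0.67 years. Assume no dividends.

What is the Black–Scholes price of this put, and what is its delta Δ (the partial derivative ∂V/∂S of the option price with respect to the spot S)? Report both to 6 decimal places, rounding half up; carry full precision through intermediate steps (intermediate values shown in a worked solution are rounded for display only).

σ√T = 0.2281·√0.67 = 0.186708
d₁ = (ln(S/K) + (r+σ²/2)T) / (σ√T) = (ln(57.83/48.24) + (0.0208+0.2281²/2)·0.67) / 0.186708 = (0.181319 + 0.031366) / 0.186708 = 1.139133
d₂ = d₁ − σ√T = 1.139133 − 0.186708 = 0.952425
e^{−rT} = e^{−0.0208·0.67} = 0.986161
N(−d₁) = 0.127324,  N(−d₂) = 0.170441
Put price V = K·e^{−rT}·N(−d₂) − S·N(−d₁) = 8.108278 − 7.363143 = 0.745134
Δ = −N(−d₁) = -0.127324

price = 0.745134
Δ = -0.127324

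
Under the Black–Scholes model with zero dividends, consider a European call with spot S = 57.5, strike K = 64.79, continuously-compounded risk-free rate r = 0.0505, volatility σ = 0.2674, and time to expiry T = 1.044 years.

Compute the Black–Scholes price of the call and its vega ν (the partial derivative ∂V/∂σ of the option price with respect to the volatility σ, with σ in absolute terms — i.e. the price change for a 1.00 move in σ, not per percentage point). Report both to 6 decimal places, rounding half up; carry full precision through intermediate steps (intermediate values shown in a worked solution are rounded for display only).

σ√T = 0.2674·√1.044 = 0.273219
d₁ = (ln(S/K) + (r+σ²/2)T) / (σ√T) = (ln(57.5/64.79) + (0.0505+0.2674²/2)·1.044) / 0.273219 = (-0.119366 + 0.090046) / 0.273219 = -0.107313
d₂ = d₁ − σ√T = -0.107313 − 0.273219 = -0.380532
e^{−rT} = e^{−0.0505·1.044} = 0.948644
N(d₁) = 0.457271,  N(d₂) = 0.351775
Call price V = S·N(d₁) − K·e^{−rT}·N(d₂) = 26.293054 − 21.621031 = 4.672023
φ(d₁) = (1/√(2π))·e^{−d₁²/2} = 0.396652
ν = S·φ(d₁)·√T = 23.303840

price = 4.672023
ν = 23.303840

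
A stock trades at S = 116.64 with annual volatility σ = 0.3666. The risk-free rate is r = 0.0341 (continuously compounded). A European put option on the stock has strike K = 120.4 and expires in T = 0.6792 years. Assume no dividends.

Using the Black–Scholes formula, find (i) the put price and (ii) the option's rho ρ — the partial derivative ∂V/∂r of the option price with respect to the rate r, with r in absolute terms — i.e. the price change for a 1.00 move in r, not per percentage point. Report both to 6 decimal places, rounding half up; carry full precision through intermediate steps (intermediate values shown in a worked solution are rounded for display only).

price = 14.573136
ρ = -45.640481

σ√T = 0.3666·√0.6792 = 0.302128
d₁ = (ln(S/K) + (r+σ²/2)T) / (σ√T) = (ln(116.64/120.4) + (0.0341+0.3666²/2)·0.6792) / 0.302128 = (-0.031727 + 0.068801) / 0.302128 = 0.122710
d₂ = d₁ − σ√T = 0.122710 − 0.302128 = -0.179418
e^{−rT} = e^{−0.0341·0.6792} = 0.977105
N(−d₁) = 0.451168,  N(−d₂) = 0.571195
Put price V = K·e^{−rT}·N(−d₂) − S·N(−d₁) = 67.197410 − 52.624274 = 14.573136
ρ = −K·T·e^{−rT}·N(−d₂) = -45.640481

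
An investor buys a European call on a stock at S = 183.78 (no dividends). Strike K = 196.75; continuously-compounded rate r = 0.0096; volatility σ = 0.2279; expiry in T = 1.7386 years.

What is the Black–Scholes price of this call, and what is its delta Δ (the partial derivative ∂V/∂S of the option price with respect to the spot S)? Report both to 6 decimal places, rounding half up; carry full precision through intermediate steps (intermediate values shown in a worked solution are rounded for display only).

σ√T = 0.2279·√1.7386 = 0.300500
d₁ = (ln(S/K) + (r+σ²/2)T) / (σ√T) = (ln(183.78/196.75) + (0.0096+0.2279²/2)·1.7386) / 0.300500 = (-0.068194 + 0.061841) / 0.300500 = -0.021144
d₂ = d₁ − σ√T = -0.021144 − 0.300500 = -0.321644
e^{−rT} = e^{−0.0096·1.7386} = 0.983448
N(d₁) = 0.491565,  N(d₂) = 0.373861
Call price V = S·N(d₁) − K·e^{−rT}·N(d₂) = 90.339861 − 72.339659 = 18.000202
Δ = N(d₁) = 0.491565

price = 18.000202
Δ = 0.491565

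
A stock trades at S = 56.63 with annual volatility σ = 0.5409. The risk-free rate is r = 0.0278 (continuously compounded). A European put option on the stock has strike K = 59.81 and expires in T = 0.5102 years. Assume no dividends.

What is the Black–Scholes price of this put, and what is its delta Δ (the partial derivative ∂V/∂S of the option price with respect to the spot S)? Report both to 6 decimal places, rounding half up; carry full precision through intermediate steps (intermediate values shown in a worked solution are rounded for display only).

price = 10.070348
Δ = -0.464747

σ√T = 0.5409·√0.5102 = 0.386356
d₁ = (ln(S/K) + (r+σ²/2)T) / (σ√T) = (ln(56.63/59.81) + (0.0278+0.5409²/2)·0.5102) / 0.386356 = (-0.054634 + 0.088819) / 0.386356 = 0.088480
d₂ = d₁ − σ√T = 0.088480 − 0.386356 = -0.297875
e^{−rT} = e^{−0.0278·0.5102} = 0.985917
N(−d₁) = 0.464747,  N(−d₂) = 0.617101
Put price V = K·e^{−rT}·N(−d₂) − S·N(−d₁) = 36.388995 − 26.318647 = 10.070348
Δ = −N(−d₁) = -0.464747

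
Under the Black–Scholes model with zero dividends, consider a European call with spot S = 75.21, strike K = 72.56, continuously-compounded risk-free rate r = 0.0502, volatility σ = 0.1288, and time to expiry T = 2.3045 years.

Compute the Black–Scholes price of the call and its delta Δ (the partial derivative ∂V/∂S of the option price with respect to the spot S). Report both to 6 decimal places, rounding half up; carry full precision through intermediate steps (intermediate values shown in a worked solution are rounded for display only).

σ√T = 0.1288·√2.3045 = 0.195526
d₁ = (ln(S/K) + (r+σ²/2)T) / (σ√T) = (ln(75.21/72.56) + (0.0502+0.1288²/2)·2.3045) / 0.195526 = (0.035870 + 0.134801) / 0.195526 = 0.872884
d₂ = d₁ − σ√T = 0.872884 − 0.195526 = 0.677359
e^{−rT} = e^{−0.0502·2.3045} = 0.890755
N(d₁) = 0.808637,  N(d₂) = 0.750911
Call price V = S·N(d₁) − K·e^{−rT}·N(d₂) = 60.817585 − 48.533750 = 12.283836
Δ = N(d₁) = 0.808637

price = 12.283836
Δ = 0.808637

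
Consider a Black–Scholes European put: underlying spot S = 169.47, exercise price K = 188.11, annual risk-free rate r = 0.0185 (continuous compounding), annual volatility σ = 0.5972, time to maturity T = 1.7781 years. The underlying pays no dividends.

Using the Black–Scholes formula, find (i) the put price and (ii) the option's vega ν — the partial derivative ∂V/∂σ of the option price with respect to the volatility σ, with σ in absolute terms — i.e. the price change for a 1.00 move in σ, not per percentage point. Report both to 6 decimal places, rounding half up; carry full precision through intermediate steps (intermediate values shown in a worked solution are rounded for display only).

σ√T = 0.5972·√1.7781 = 0.796339
d₁ = (ln(S/K) + (r+σ²/2)T) / (σ√T) = (ln(169.47/188.11) + (0.0185+0.5972²/2)·1.7781) / 0.796339 = (-0.104351 + 0.349973) / 0.796339 = 0.308439
d₂ = d₁ − σ√T = 0.308439 − 0.796339 = -0.487900
e^{−rT} = e^{−0.0185·1.7781} = 0.967640
N(−d₁) = 0.378874,  N(−d₂) = 0.687190
Put price V = K·e^{−rT}·N(−d₂) − S·N(−d₁) = 125.084213 − 64.207829 = 60.876384
φ(d₁) = (1/√(2π))·e^{−d₁²/2} = 0.380410
ν = S·φ(d₁)·√T = 85.965228

price = 60.876384
ν = 85.965228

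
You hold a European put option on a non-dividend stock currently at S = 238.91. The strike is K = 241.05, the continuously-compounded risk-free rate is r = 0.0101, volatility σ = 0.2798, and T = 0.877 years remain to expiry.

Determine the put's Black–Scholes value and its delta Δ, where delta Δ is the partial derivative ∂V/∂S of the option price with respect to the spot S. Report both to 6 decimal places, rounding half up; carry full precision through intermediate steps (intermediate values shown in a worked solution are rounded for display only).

price = 24.910841
Δ = -0.447972

σ√T = 0.2798·√0.877 = 0.262028
d₁ = (ln(S/K) + (r+σ²/2)T) / (σ√T) = (ln(238.91/241.05) + (0.0101+0.2798²/2)·0.877) / 0.262028 = (-0.008917 + 0.043187) / 0.262028 = 0.130786
d₂ = d₁ − σ√T = 0.130786 − 0.262028 = -0.131242
e^{−rT} = e^{−0.0101·0.877} = 0.991181
N(−d₁) = 0.447972,  N(−d₂) = 0.552208
Put price V = K·e^{−rT}·N(−d₂) − S·N(−d₁) = 131.935918 − 107.025077 = 24.910841
Δ = −N(−d₁) = -0.447972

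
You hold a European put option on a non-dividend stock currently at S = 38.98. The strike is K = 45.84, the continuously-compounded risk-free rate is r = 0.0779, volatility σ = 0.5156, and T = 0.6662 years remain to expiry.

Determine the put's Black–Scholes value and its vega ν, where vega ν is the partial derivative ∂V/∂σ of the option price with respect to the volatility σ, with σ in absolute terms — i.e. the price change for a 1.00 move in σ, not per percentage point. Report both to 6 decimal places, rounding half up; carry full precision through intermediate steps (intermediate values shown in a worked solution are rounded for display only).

σ√T = 0.5156·√0.6662 = 0.420838
d₁ = (ln(S/K) + (r+σ²/2)T) / (σ√T) = (ln(38.98/45.84) + (0.0779+0.5156²/2)·0.6662) / 0.420838 = (-0.162108 + 0.140449) / 0.420838 = -0.051466
d₂ = d₁ − σ√T = -0.051466 − 0.420838 = -0.472305
e^{−rT} = e^{−0.0779·0.6662} = 0.949427
N(−d₁) = 0.520523,  N(−d₂) = 0.681645
Put price V = K·e^{−rT}·N(−d₂) − S·N(−d₁) = 29.666374 − 20.289987 = 9.376387
φ(d₁) = (1/√(2π))·e^{−d₁²/2} = 0.398414
ν = S·φ(d₁)·√T = 12.675907

price = 9.376387
ν = 12.675907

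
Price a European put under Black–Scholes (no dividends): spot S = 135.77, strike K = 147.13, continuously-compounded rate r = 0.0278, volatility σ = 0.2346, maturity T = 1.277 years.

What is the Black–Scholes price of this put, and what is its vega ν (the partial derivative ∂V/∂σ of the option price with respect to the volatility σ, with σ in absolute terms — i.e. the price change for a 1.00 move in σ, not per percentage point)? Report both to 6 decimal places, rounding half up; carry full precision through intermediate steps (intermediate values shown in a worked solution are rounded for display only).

price = 17.967969
ν = 61.167099

σ√T = 0.2346·√1.277 = 0.265108
d₁ = (ln(S/K) + (r+σ²/2)T) / (σ√T) = (ln(135.77/147.13) + (0.0278+0.2346²/2)·1.277) / 0.265108 = (-0.080354 + 0.070642) / 0.265108 = -0.036636
d₂ = d₁ − σ√T = -0.036636 − 0.265108 = -0.301744
e^{−rT} = e^{−0.0278·1.277} = 0.965122
N(−d₁) = 0.514612,  N(−d₂) = 0.618576
Put price V = K·e^{−rT}·N(−d₂) − S·N(−d₁) = 87.836879 − 69.868910 = 17.967969
φ(d₁) = (1/√(2π))·e^{−d₁²/2} = 0.398675
ν = S·φ(d₁)·√T = 61.167099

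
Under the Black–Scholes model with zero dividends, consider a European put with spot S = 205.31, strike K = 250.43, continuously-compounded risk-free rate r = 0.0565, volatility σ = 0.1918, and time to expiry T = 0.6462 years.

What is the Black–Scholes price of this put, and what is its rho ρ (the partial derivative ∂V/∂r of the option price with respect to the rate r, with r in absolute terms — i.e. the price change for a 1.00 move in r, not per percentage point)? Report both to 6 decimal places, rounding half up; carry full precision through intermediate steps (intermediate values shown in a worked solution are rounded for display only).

σ√T = 0.1918·√0.6462 = 0.154181
d₁ = (ln(S/K) + (r+σ²/2)T) / (σ√T) = (ln(205.31/250.43) + (0.0565+0.1918²/2)·0.6462) / 0.154181 = (-0.198658 + 0.048396) / 0.154181 = -0.974580
d₂ = d₁ − σ√T = -0.974580 − 0.154181 = -1.128761
e^{−rT} = e^{−0.0565·0.6462} = 0.964148
N(−d₁) = 0.835116,  N(−d₂) = 0.870501
Put price V = K·e^{−rT}·N(−d₂) − S·N(−d₁) = 210.183825 − 171.457604 = 38.726221
ρ = −K·T·e^{−rT}·N(−d₂) = -135.820788

price = 38.726221
ρ = -135.820788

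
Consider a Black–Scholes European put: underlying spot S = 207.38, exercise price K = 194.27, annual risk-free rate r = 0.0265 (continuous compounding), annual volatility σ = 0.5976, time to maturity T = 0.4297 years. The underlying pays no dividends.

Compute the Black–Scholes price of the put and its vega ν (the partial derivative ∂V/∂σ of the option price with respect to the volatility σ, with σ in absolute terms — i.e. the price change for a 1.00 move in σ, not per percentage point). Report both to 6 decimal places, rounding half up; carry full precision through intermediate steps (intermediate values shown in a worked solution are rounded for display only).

σ√T = 0.5976·√0.4297 = 0.391736
d₁ = (ln(S/K) + (r+σ²/2)T) / (σ√T) = (ln(207.38/194.27) + (0.0265+0.5976²/2)·0.4297) / 0.391736 = (0.065304 + 0.088116) / 0.391736 = 0.391640
d₂ = d₁ − σ√T = 0.391640 − 0.391736 = -0.000096
e^{−rT} = e^{−0.0265·0.4297} = 0.988678
N(−d₁) = 0.347662,  N(−d₂) = 0.500038
Put price V = K·e^{−rT}·N(−d₂) − S·N(−d₁) = 96.042529 − 72.098164 = 23.944364
φ(d₁) = (1/√(2π))·e^{−d₁²/2} = 0.369491
ν = S·φ(d₁)·√T = 50.228840

price = 23.944364
ν = 50.228840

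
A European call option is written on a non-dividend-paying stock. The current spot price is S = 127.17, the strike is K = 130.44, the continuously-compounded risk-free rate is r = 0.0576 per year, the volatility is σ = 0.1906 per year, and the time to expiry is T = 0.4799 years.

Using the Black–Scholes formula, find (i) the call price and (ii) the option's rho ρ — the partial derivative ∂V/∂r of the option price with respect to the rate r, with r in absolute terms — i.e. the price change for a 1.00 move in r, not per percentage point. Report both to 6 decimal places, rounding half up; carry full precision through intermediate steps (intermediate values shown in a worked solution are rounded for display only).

σ√T = 0.1906·√0.4799 = 0.132038
d₁ = (ln(S/K) + (r+σ²/2)T) / (σ√T) = (ln(127.17/130.44) + (0.0576+0.1906²/2)·0.4799) / 0.132038 = (-0.025389 + 0.036359) / 0.132038 = 0.083087
d₂ = d₁ − σ√T = 0.083087 − 0.132038 = -0.048951
e^{−rT} = e^{−0.0576·0.4799} = 0.972736
N(d₁) = 0.533109,  N(d₂) = 0.480479
Call price V = S·N(d₁) − K·e^{−rT}·N(d₂) = 67.795459 − 60.965008 = 6.830451
ρ = K·T·e^{−rT}·N(d₂) = 29.257107

price = 6.830451
ρ = 29.257107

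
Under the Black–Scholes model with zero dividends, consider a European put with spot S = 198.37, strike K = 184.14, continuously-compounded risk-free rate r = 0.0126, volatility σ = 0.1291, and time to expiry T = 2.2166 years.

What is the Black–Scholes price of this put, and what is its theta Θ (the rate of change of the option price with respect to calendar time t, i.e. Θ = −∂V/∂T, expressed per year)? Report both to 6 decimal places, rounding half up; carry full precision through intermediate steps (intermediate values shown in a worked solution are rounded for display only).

σ√T = 0.1291·√2.2166 = 0.192207
d₁ = (ln(S/K) + (r+σ²/2)T) / (σ√T) = (ln(198.37/184.14) + (0.0126+0.1291²/2)·2.2166) / 0.192207 = (0.074438 + 0.046401) / 0.192207 = 0.628689
d₂ = d₁ − σ√T = 0.628689 − 0.192207 = 0.436482
e^{−rT} = e^{−0.0126·2.2166} = 0.972457
N(−d₁) = 0.264776,  N(−d₂) = 0.331244
Put price V = K·e^{−rT}·N(−d₂) − S·N(−d₁) = 59.315229 − 52.523683 = 6.791546
φ(d₁) = (1/√(2π))·e^{−d₁²/2} = 0.327403
Θ = −S·φ(d₁)·σ/(2√T) + r·K·e^{−rT}·N(−d₂) = −2.815861 + 0.747372 = -2.068489

price = 6.791546
Θ = -2.068489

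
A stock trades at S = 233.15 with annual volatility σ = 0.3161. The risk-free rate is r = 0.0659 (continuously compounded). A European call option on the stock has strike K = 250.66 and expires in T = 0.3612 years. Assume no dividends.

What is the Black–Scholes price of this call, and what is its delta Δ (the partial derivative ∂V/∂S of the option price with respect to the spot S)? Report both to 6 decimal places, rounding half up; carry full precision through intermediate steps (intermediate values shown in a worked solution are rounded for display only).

σ√T = 0.3161·√0.3612 = 0.189976
d₁ = (ln(S/K) + (r+σ²/2)T) / (σ√T) = (ln(233.15/250.66) + (0.0659+0.3161²/2)·0.3612) / 0.189976 = (-0.072415 + 0.041848) / 0.189976 = -0.160899
d₂ = d₁ − σ√T = -0.160899 − 0.189976 = -0.350875
e^{−rT} = e^{−0.0659·0.3612} = 0.976478
N(d₁) = 0.436086,  N(d₂) = 0.362841
Call price V = S·N(d₁) − K·e^{−rT}·N(d₂) = 101.673560 − 88.810432 = 12.863127
Δ = N(d₁) = 0.436086

price = 12.863127
Δ = 0.436086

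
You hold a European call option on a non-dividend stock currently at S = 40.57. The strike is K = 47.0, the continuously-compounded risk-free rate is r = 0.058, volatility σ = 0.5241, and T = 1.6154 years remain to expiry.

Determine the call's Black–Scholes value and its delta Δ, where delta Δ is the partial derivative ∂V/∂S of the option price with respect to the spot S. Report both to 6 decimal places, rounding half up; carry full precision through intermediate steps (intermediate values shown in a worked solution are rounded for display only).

σ√T = 0.5241·√1.6154 = 0.666123
d₁ = (ln(S/K) + (r+σ²/2)T) / (σ√T) = (ln(40.57/47.0) + (0.058+0.5241²/2)·1.6154) / 0.666123 = (-0.147119 + 0.315553) / 0.666123 = 0.252858
d₂ = d₁ − σ√T = 0.252858 − 0.666123 = -0.413265
e^{−rT} = e^{−0.058·1.6154} = 0.910562
N(d₁) = 0.599811,  N(d₂) = 0.339706
Call price V = S·N(d₁) − K·e^{−rT}·N(d₂) = 24.334327 − 14.538209 = 9.796118
Δ = N(d₁) = 0.599811

price = 9.796118
Δ = 0.599811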